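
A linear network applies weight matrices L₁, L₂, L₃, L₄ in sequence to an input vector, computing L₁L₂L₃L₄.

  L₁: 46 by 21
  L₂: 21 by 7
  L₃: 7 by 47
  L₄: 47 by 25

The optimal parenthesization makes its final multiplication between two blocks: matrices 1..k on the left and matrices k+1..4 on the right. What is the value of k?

2

Adjacent pairs: L₁L₂ = 46·21·7 = 6762; L₂L₃ = 21·7·47 = 6909; L₃L₄ = 7·47·25 = 8225.
Length 3: L₁..L₃: k=1: 0+6909+46·21·47=52311; k=2: 6762+0+46·7·47=21896 → min 21896 | L₂..L₄: k=2: 0+8225+21·7·25=11900; k=3: 6909+0+21·47·25=31584 → min 11900.
Top-level splits: k=1: (L₁..L₁)·(L₂..L₄) → 0+11900+46·21·25 = 36050; k=2: (L₁..L₂)·(L₃..L₄) → 6762+8225+46·7·25 = 23037; k=3: (L₁..L₃)·(L₄..L₄) → 21896+0+46·47·25 = 75946.
Best split is after L₂, i.e. k = 2.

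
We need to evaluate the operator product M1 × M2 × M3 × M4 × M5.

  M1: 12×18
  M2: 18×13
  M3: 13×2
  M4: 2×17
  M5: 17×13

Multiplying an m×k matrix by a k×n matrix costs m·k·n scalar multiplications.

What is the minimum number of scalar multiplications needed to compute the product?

1654

Adjacent pairs: M1M2 = 12·18·13 = 2808; M2M3 = 18·13·2 = 468; M3M4 = 13·2·17 = 442; M4M5 = 2·17·13 = 442.
Length 3: M1..M3: k=1: 0+468+12·18·2=900; k=2: 2808+0+12·13·2=3120 → min 900 | M2..M4: k=2: 0+442+18·13·17=4420; k=3: 468+0+18·2·17=1080 → min 1080 | M3..M5: k=3: 0+442+13·2·13=780; k=4: 442+0+13·17·13=3315 → min 780.
Length 4: M1..M4: k=1: 0+1080+12·18·17=4752; k=2: 2808+442+12·13·17=5902; k=3: 900+0+12·2·17=1308 → min 1308 | M2..M5: k=2: 0+780+18·13·13=3822; k=3: 468+442+18·2·13=1378; k=4: 1080+0+18·17·13=5058 → min 1378.
Length 5: M1..M5: k=1: 0+1378+12·18·13=4186; k=2: 2808+780+12·13·13=5616; k=3: 900+442+12·2·13=1654; k=4: 1308+0+12·17·13=3960 → min 1654.
Optimal order: ((M1 × (M2 × M3)) × (M4 × M5)) with cost 1654.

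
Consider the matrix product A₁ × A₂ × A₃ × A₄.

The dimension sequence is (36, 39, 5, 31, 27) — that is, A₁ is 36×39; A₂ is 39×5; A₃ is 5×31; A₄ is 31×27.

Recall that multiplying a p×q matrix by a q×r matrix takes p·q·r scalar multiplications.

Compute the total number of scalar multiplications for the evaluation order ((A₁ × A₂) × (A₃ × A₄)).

16065

(A₁ × A₂): 36×39 by 39×5 → 36×5, cost 36·39·5 = 7020
(A₃ × A₄): 5×31 by 31×27 → 5×27, cost 5·31·27 = 4185
((A₁ × A₂) × (A₃ × A₄)): 36×5 by 5×27 → 36×27, cost 36·5·27 = 4860; cumulative 16065
Total: 16065 scalar multiplications.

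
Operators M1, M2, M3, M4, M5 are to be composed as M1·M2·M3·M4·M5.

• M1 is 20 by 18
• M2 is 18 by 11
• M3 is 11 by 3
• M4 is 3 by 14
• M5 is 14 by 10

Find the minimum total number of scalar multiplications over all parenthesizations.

2694

Adjacent pairs: M1M2 = 20·18·11 = 3960; M2M3 = 18·11·3 = 594; M3M4 = 11·3·14 = 462; M4M5 = 3·14·10 = 420.
Length 3: M1..M3: k=1: 0+594+20·18·3=1674; k=2: 3960+0+20·11·3=4620 → min 1674 | M2..M4: k=2: 0+462+18·11·14=3234; k=3: 594+0+18·3·14=1350 → min 1350 | M3..M5: k=3: 0+420+11·3·10=750; k=4: 462+0+11·14·10=2002 → min 750.
Length 4: M1..M4: k=1: 0+1350+20·18·14=6390; k=2: 3960+462+20·11·14=7502; k=3: 1674+0+20·3·14=2514 → min 2514 | M2..M5: k=2: 0+750+18·11·10=2730; k=3: 594+420+18·3·10=1554; k=4: 1350+0+18·14·10=3870 → min 1554.
Length 5: M1..M5: k=1: 0+1554+20·18·10=5154; k=2: 3960+750+20·11·10=6910; k=3: 1674+420+20·3·10=2694; k=4: 2514+0+20·14·10=5314 → min 2694.
Optimal order: ((M1·(M2·M3))·(M4·M5)) with cost 2694.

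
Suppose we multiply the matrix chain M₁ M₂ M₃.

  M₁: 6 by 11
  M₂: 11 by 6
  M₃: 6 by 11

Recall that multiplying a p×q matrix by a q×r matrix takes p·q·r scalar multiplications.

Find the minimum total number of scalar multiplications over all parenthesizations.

792

Order (M₁ (M₂ M₃)): (M₂ M₃): 11×6 by 6×11 → 11×11, cost 11·6·11 = 726; (M₁ (M₂ M₃)): 6×11 by 11×11 → 6×11, cost 6·11·11 = 726; cumulative 1452. Total 1452.
Order ((M₁ M₂) M₃): (M₁ M₂): 6×11 by 11×6 → 6×6, cost 6·11·6 = 396; ((M₁ M₂) M₃): 6×6 by 6×11 → 6×11, cost 6·6·11 = 396; cumulative 792. Total 792.
Minimum: 792.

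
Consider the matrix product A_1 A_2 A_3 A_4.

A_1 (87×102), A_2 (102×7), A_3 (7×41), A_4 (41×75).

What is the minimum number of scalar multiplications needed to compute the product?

129318

Adjacent pairs: A_1A_2 = 87·102·7 = 62118; A_2A_3 = 102·7·41 = 29274; A_3A_4 = 7·41·75 = 21525.
Length 3: A_1..A_3: k=1: 0+29274+87·102·41=393108; k=2: 62118+0+87·7·41=87087 → min 87087 | A_2..A_4: k=2: 0+21525+102·7·75=75075; k=3: 29274+0+102·41·75=342924 → min 75075.
Length 4: A_1..A_4: k=1: 0+75075+87·102·75=740625; k=2: 62118+21525+87·7·75=129318; k=3: 87087+0+87·41·75=354612 → min 129318.
Optimal order: ((A_1 A_2) (A_3 A_4)) with cost 129318.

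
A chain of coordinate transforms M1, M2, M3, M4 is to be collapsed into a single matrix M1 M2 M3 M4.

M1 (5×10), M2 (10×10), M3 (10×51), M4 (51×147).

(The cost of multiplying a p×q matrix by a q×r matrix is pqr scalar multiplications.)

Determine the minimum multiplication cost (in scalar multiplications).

Adjacent pairs: M1M2 = 5·10·10 = 500; M2M3 = 10·10·51 = 5100; M3M4 = 10·51·147 = 74970.
Length 3: M1..M3: k=1: 0+5100+5·10·51=7650; k=2: 500+0+5·10·51=3050 → min 3050 | M2..M4: k=2: 0+74970+10·10·147=89670; k=3: 5100+0+10·51·147=80070 → min 80070.
Length 4: M1..M4: k=1: 0+80070+5·10·147=87420; k=2: 500+74970+5·10·147=82820; k=3: 3050+0+5·51·147=40535 → min 40535.
Optimal order: (((M1 M2) M3) M4) with cost 40535.

40535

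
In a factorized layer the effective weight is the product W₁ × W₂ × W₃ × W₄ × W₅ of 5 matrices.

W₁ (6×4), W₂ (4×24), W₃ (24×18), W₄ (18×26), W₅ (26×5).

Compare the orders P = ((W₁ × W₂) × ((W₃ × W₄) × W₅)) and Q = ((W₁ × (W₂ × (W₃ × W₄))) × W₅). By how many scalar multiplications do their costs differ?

Order P = ((W₁ × W₂) × ((W₃ × W₄) × W₅)): (W₁ × W₂): 6×4 by 4×24 → 6×24, cost 6·4·24 = 576; (W₃ × W₄): 24×18 by 18×26 → 24×26, cost 24·18·26 = 11232; ((W₃ × W₄) × W₅): 24×26 by 26×5 → 24×5, cost 24·26·5 = 3120; cumulative 14352; ((W₁ × W₂) × ((W₃ × W₄) × W₅)): 6×24 by 24×5 → 6×5, cost 6·24·5 = 720; cumulative 15648. Total 15648.
Order Q = ((W₁ × (W₂ × (W₃ × W₄))) × W₅): (W₃ × W₄): 24×18 by 18×26 → 24×26, cost 24·18·26 = 11232; (W₂ × (W₃ × W₄)): 4×24 by 24×26 → 4×26, cost 4·24·26 = 2496; cumulative 13728; (W₁ × (W₂ × (W₃ × W₄))): 6×4 by 4×26 → 6×26, cost 6·4·26 = 624; cumulative 14352; ((W₁ × (W₂ × (W₃ × W₄))) × W₅): 6×26 by 26×5 → 6×5, cost 6·26·5 = 780; cumulative 15132. Total 15132.
Difference: |15648 − 15132| = 516.

516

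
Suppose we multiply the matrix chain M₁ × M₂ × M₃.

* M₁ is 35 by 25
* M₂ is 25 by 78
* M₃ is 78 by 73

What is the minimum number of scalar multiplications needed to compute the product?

Order (M₁ × (M₂ × M₃)): (M₂ × M₃): 25×78 by 78×73 → 25×73, cost 25·78·73 = 142350; (M₁ × (M₂ × M₃)): 35×25 by 25×73 → 35×73, cost 35·25·73 = 63875; cumulative 206225. Total 206225.
Order ((M₁ × M₂) × M₃): (M₁ × M₂): 35×25 by 25×78 → 35×78, cost 35·25·78 = 68250; ((M₁ × M₂) × M₃): 35×78 by 78×73 → 35×73, cost 35·78·73 = 199290; cumulative 267540. Total 267540.
Minimum: 206225.

206225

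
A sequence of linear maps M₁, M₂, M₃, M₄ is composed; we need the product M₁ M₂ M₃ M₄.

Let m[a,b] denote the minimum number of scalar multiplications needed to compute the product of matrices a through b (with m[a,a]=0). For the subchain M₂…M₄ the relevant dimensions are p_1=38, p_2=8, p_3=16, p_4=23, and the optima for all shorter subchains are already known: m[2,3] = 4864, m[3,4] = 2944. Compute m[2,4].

9936

m[2,4] = min over k∈[2,3] of m[2,k]+m[k+1,4]+p_{1}·p_k·p_{4}.
k=2: 0 + 2944 + 38·8·23 = 9936; k=3: 4864 + 0 + 38·16·23 = 18848.
Minimum: 9936 at k=2.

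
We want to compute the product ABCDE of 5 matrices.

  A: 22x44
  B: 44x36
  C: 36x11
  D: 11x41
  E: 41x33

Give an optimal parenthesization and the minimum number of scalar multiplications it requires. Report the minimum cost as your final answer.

50941

Adjacent pairs: AB = 22·44·36 = 34848; BC = 44·36·11 = 17424; CD = 36·11·41 = 16236; DE = 11·41·33 = 14883.
Length 3: A..C: k=1: 0+17424+22·44·11=28072; k=2: 34848+0+22·36·11=43560 → min 28072 | B..D: k=2: 0+16236+44·36·41=81180; k=3: 17424+0+44·11·41=37268 → min 37268 | C..E: k=3: 0+14883+36·11·33=27951; k=4: 16236+0+36·41·33=64944 → min 27951.
Length 4: A..D: k=1: 0+37268+22·44·41=76956; k=2: 34848+16236+22·36·41=83556; k=3: 28072+0+22·11·41=37994 → min 37994 | B..E: k=2: 0+27951+44·36·33=80223; k=3: 17424+14883+44·11·33=48279; k=4: 37268+0+44·41·33=96800 → min 48279.
Length 5: A..E: k=1: 0+48279+22·44·33=80223; k=2: 34848+27951+22·36·33=88935; k=3: 28072+14883+22·11·33=50941; k=4: 37994+0+22·41·33=67760 → min 50941.
Optimal parenthesization: ((A(BC))(DE)) with cost 50941.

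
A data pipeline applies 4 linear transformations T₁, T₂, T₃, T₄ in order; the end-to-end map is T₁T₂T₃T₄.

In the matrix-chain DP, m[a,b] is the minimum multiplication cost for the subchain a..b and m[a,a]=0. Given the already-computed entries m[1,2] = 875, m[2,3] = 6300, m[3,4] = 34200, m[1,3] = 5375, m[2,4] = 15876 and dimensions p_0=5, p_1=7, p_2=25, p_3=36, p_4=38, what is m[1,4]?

m[1,4] = min over k∈[1,3] of m[1,k]+m[k+1,4]+p_{0}·p_k·p_{4}.
k=1: 0 + 15876 + 5·7·38 = 17206; k=2: 875 + 34200 + 5·25·38 = 39825; k=3: 5375 + 0 + 5·36·38 = 12215.
Minimum: 12215 at k=3.

12215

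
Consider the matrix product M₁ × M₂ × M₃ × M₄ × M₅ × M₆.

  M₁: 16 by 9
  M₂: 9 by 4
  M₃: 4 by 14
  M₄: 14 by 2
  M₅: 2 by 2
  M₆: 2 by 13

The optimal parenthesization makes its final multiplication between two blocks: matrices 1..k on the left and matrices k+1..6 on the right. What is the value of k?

5

Adjacent pairs: M₁M₂ = 16·9·4 = 576; M₂M₃ = 9·4·14 = 504; M₃M₄ = 4·14·2 = 112; M₄M₅ = 14·2·2 = 56; M₅M₆ = 2·2·13 = 52.
Length 3: M₁..M₃: k=1: 0+504+16·9·14=2520; k=2: 576+0+16·4·14=1472 → min 1472 | M₂..M₄: k=2: 0+112+9·4·2=184; k=3: 504+0+9·14·2=756 → min 184 | M₃..M₅: k=3: 0+56+4·14·2=168; k=4: 112+0+4·2·2=128 → min 128 | M₄..M₆: k=4: 0+52+14·2·13=416; k=5: 56+0+14·2·13=420 → min 416.
Length 4: M₁..M₄: k=1: 0+184+16·9·2=472; k=2: 576+112+16·4·2=816; k=3: 1472+0+16·14·2=1920 → min 472 | M₂..M₅: k=2: 0+128+9·4·2=200; k=3: 504+56+9·14·2=812; k=4: 184+0+9·2·2=220 → min 200 | M₃..M₆: k=3: 0+416+4·14·13=1144; k=4: 112+52+4·2·13=268; k=5: 128+0+4·2·13=232 → min 232.
Length 5: M₁..M₅: k=1: 0+200+16·9·2=488; k=2: 576+128+16·4·2=832; k=3: 1472+56+16·14·2=1976; k=4: 472+0+16·2·2=536 → min 488 | M₂..M₆: k=2: 0+232+9·4·13=700; k=3: 504+416+9·14·13=2558; k=4: 184+52+9·2·13=470; k=5: 200+0+9·2·13=434 → min 434.
Top-level splits: k=1: (M₁..M₁)·(M₂..M₆) → 0+434+16·9·13 = 2306; k=2: (M₁..M₂)·(M₃..M₆) → 576+232+16·4·13 = 1640; k=3: (M₁..M₃)·(M₄..M₆) → 1472+416+16·14·13 = 4800; k=4: (M₁..M₄)·(M₅..M₆) → 472+52+16·2·13 = 940; k=5: (M₁..M₅)·(M₆..M₆) → 488+0+16·2·13 = 904.
Best split is after M₅, i.e. k = 5.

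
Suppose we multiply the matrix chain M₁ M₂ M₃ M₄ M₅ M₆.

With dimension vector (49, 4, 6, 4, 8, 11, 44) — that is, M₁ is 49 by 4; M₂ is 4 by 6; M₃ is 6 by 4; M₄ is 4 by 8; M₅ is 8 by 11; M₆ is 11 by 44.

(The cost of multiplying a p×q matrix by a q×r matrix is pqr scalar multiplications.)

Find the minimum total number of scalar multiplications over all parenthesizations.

11136

Adjacent pairs: M₁M₂ = 49·4·6 = 1176; M₂M₃ = 4·6·4 = 96; M₃M₄ = 6·4·8 = 192; M₄M₅ = 4·8·11 = 352; M₅M₆ = 8·11·44 = 3872.
Length 3: M₁..M₃: k=1: 0+96+49·4·4=880; k=2: 1176+0+49·6·4=2352 → min 880 | M₂..M₄: k=2: 0+192+4·6·8=384; k=3: 96+0+4·4·8=224 → min 224 | M₃..M₅: k=3: 0+352+6·4·11=616; k=4: 192+0+6·8·11=720 → min 616 | M₄..M₆: k=4: 0+3872+4·8·44=5280; k=5: 352+0+4·11·44=2288 → min 2288.
Length 4: M₁..M₄: k=1: 0+224+49·4·8=1792; k=2: 1176+192+49·6·8=3720; k=3: 880+0+49·4·8=2448 → min 1792 | M₂..M₅: k=2: 0+616+4·6·11=880; k=3: 96+352+4·4·11=624; k=4: 224+0+4·8·11=576 → min 576 | M₃..M₆: k=3: 0+2288+6·4·44=3344; k=4: 192+3872+6·8·44=6176; k=5: 616+0+6·11·44=3520 → min 3344.
Length 5: M₁..M₅: k=1: 0+576+49·4·11=2732; k=2: 1176+616+49·6·11=5026; k=3: 880+352+49·4·11=3388; k=4: 1792+0+49·8·11=6104 → min 2732 | M₂..M₆: k=2: 0+3344+4·6·44=4400; k=3: 96+2288+4·4·44=3088; k=4: 224+3872+4·8·44=5504; k=5: 576+0+4·11·44=2512 → min 2512.
Length 6: M₁..M₆: k=1: 0+2512+49·4·44=11136; k=2: 1176+3344+49·6·44=17456; k=3: 880+2288+49·4·44=11792; k=4: 1792+3872+49·8·44=22912; k=5: 2732+0+49·11·44=26448 → min 11136.
Optimal order: (M₁ ((((M₂ M₃) M₄) M₅) M₆)) with cost 11136.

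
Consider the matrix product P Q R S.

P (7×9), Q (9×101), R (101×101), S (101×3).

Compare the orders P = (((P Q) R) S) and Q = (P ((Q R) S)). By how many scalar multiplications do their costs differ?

Order P = (((P Q) R) S): (P Q): 7×9 by 9×101 → 7×101, cost 7·9·101 = 6363; ((P Q) R): 7×101 by 101×101 → 7×101, cost 7·101·101 = 71407; cumulative 77770; (((P Q) R) S): 7×101 by 101×3 → 7×3, cost 7·101·3 = 2121; cumulative 79891. Total 79891.
Order Q = (P ((Q R) S)): (Q R): 9×101 by 101×101 → 9×101, cost 9·101·101 = 91809; ((Q R) S): 9×101 by 101×3 → 9×3, cost 9·101·3 = 2727; cumulative 94536; (P ((Q R) S)): 7×9 by 9×3 → 7×3, cost 7·9·3 = 189; cumulative 94725. Total 94725.
Difference: |79891 − 94725| = 14834.

14834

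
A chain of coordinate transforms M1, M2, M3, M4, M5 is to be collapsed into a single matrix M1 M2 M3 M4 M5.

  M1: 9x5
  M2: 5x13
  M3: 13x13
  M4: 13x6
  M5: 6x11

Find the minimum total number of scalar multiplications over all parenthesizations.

Adjacent pairs: M1M2 = 9·5·13 = 585; M2M3 = 5·13·13 = 845; M3M4 = 13·13·6 = 1014; M4M5 = 13·6·11 = 858.
Length 3: M1..M3: k=1: 0+845+9·5·13=1430; k=2: 585+0+9·13·13=2106 → min 1430 | M2..M4: k=2: 0+1014+5·13·6=1404; k=3: 845+0+5·13·6=1235 → min 1235 | M3..M5: k=3: 0+858+13·13·11=2717; k=4: 1014+0+13·6·11=1872 → min 1872.
Length 4: M1..M4: k=1: 0+1235+9·5·6=1505; k=2: 585+1014+9·13·6=2301; k=3: 1430+0+9·13·6=2132 → min 1505 | M2..M5: k=2: 0+1872+5·13·11=2587; k=3: 845+858+5·13·11=2418; k=4: 1235+0+5·6·11=1565 → min 1565.
Length 5: M1..M5: k=1: 0+1565+9·5·11=2060; k=2: 585+1872+9·13·11=3744; k=3: 1430+858+9·13·11=3575; k=4: 1505+0+9·6·11=2099 → min 2060.
Optimal order: (M1 (((M2 M3) M4) M5)) with cost 2060.

2060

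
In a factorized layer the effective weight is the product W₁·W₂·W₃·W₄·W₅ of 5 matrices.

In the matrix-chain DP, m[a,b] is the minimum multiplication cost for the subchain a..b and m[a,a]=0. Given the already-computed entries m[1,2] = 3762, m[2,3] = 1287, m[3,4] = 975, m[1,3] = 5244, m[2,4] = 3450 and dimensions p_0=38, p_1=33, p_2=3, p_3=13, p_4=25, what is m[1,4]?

m[1,4] = min over k∈[1,3] of m[1,k]+m[k+1,4]+p_{0}·p_k·p_{4}.
k=1: 0 + 3450 + 38·33·25 = 34800; k=2: 3762 + 975 + 38·3·25 = 7587; k=3: 5244 + 0 + 38·13·25 = 17594.
Minimum: 7587 at k=2.

7587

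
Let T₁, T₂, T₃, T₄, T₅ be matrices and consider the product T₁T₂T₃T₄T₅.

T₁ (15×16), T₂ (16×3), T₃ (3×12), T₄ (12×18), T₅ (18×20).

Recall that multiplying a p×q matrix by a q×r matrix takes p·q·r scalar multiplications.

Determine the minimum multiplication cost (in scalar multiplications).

3348

Adjacent pairs: T₁T₂ = 15·16·3 = 720; T₂T₃ = 16·3·12 = 576; T₃T₄ = 3·12·18 = 648; T₄T₅ = 12·18·20 = 4320.
Length 3: T₁..T₃: k=1: 0+576+15·16·12=3456; k=2: 720+0+15·3·12=1260 → min 1260 | T₂..T₄: k=2: 0+648+16·3·18=1512; k=3: 576+0+16·12·18=4032 → min 1512 | T₃..T₅: k=3: 0+4320+3·12·20=5040; k=4: 648+0+3·18·20=1728 → min 1728.
Length 4: T₁..T₄: k=1: 0+1512+15·16·18=5832; k=2: 720+648+15·3·18=2178; k=3: 1260+0+15·12·18=4500 → min 2178 | T₂..T₅: k=2: 0+1728+16·3·20=2688; k=3: 576+4320+16·12·20=8736; k=4: 1512+0+16·18·20=7272 → min 2688.
Length 5: T₁..T₅: k=1: 0+2688+15·16·20=7488; k=2: 720+1728+15·3·20=3348; k=3: 1260+4320+15·12·20=9180; k=4: 2178+0+15·18·20=7578 → min 3348.
Optimal order: ((T₁T₂)((T₃T₄)T₅)) with cost 3348.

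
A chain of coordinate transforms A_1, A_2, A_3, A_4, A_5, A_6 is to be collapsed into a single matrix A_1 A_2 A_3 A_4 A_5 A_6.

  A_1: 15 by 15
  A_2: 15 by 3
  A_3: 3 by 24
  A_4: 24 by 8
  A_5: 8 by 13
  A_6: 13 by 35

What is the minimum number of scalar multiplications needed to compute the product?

4503

Adjacent pairs: A_1A_2 = 15·15·3 = 675; A_2A_3 = 15·3·24 = 1080; A_3A_4 = 3·24·8 = 576; A_4A_5 = 24·8·13 = 2496; A_5A_6 = 8·13·35 = 3640.
Length 3: A_1..A_3: k=1: 0+1080+15·15·24=6480; k=2: 675+0+15·3·24=1755 → min 1755 | A_2..A_4: k=2: 0+576+15·3·8=936; k=3: 1080+0+15·24·8=3960 → min 936 | A_3..A_5: k=3: 0+2496+3·24·13=3432; k=4: 576+0+3·8·13=888 → min 888 | A_4..A_6: k=4: 0+3640+24·8·35=10360; k=5: 2496+0+24·13·35=13416 → min 10360.
Length 4: A_1..A_4: k=1: 0+936+15·15·8=2736; k=2: 675+576+15·3·8=1611; k=3: 1755+0+15·24·8=4635 → min 1611 | A_2..A_5: k=2: 0+888+15·3·13=1473; k=3: 1080+2496+15·24·13=8256; k=4: 936+0+15·8·13=2496 → min 1473 | A_3..A_6: k=3: 0+10360+3·24·35=12880; k=4: 576+3640+3·8·35=5056; k=5: 888+0+3·13·35=2253 → min 2253.
Length 5: A_1..A_5: k=1: 0+1473+15·15·13=4398; k=2: 675+888+15·3·13=2148; k=3: 1755+2496+15·24·13=8931; k=4: 1611+0+15·8·13=3171 → min 2148 | A_2..A_6: k=2: 0+2253+15·3·35=3828; k=3: 1080+10360+15·24·35=24040; k=4: 936+3640+15·8·35=8776; k=5: 1473+0+15·13·35=8298 → min 3828.
Length 6: A_1..A_6: k=1: 0+3828+15·15·35=11703; k=2: 675+2253+15·3·35=4503; k=3: 1755+10360+15·24·35=24715; k=4: 1611+3640+15·8·35=9451; k=5: 2148+0+15·13·35=8973 → min 4503.
Optimal order: ((A_1 A_2) (((A_3 A_4) A_5) A_6)) with cost 4503.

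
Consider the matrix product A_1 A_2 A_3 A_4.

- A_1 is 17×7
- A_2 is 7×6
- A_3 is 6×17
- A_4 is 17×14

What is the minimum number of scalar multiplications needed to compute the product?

Adjacent pairs: A_1A_2 = 17·7·6 = 714; A_2A_3 = 7·6·17 = 714; A_3A_4 = 6·17·14 = 1428.
Length 3: A_1..A_3: k=1: 0+714+17·7·17=2737; k=2: 714+0+17·6·17=2448 → min 2448 | A_2..A_4: k=2: 0+1428+7·6·14=2016; k=3: 714+0+7·17·14=2380 → min 2016.
Length 4: A_1..A_4: k=1: 0+2016+17·7·14=3682; k=2: 714+1428+17·6·14=3570; k=3: 2448+0+17·17·14=6494 → min 3570.
Optimal order: ((A_1 A_2) (A_3 A_4)) with cost 3570.

3570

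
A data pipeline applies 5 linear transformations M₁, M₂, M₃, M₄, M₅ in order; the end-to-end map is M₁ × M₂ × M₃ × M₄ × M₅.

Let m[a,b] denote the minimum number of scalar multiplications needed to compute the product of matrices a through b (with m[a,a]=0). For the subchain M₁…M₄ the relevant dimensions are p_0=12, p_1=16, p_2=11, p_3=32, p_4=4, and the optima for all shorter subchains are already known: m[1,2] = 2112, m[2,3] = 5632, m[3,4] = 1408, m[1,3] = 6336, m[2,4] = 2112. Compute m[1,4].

2880

m[1,4] = min over k∈[1,3] of m[1,k]+m[k+1,4]+p_{0}·p_k·p_{4}.
k=1: 0 + 2112 + 12·16·4 = 2880; k=2: 2112 + 1408 + 12·11·4 = 4048; k=3: 6336 + 0 + 12·32·4 = 7872.
Minimum: 2880 at k=1.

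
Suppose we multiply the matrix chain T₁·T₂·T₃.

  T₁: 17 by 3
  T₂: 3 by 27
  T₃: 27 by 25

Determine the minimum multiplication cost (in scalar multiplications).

3300

Order (T₁·(T₂·T₃)): (T₂·T₃): 3×27 by 27×25 → 3×25, cost 3·27·25 = 2025; (T₁·(T₂·T₃)): 17×3 by 3×25 → 17×25, cost 17·3·25 = 1275; cumulative 3300. Total 3300.
Order ((T₁·T₂)·T₃): (T₁·T₂): 17×3 by 3×27 → 17×27, cost 17·3·27 = 1377; ((T₁·T₂)·T₃): 17×27 by 27×25 → 17×25, cost 17·27·25 = 11475; cumulative 12852. Total 12852.
Minimum: 3300.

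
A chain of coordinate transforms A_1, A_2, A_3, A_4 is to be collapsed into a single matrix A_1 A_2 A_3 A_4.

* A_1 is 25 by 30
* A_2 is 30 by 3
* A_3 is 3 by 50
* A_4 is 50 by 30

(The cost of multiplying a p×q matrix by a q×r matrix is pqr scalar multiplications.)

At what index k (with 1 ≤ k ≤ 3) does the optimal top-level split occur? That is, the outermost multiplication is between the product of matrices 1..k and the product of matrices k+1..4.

2

Adjacent pairs: A_1A_2 = 25·30·3 = 2250; A_2A_3 = 30·3·50 = 4500; A_3A_4 = 3·50·30 = 4500.
Length 3: A_1..A_3: k=1: 0+4500+25·30·50=42000; k=2: 2250+0+25·3·50=6000 → min 6000 | A_2..A_4: k=2: 0+4500+30·3·30=7200; k=3: 4500+0+30·50·30=49500 → min 7200.
Top-level splits: k=1: (A_1..A_1)·(A_2..A_4) → 0+7200+25·30·30 = 29700; k=2: (A_1..A_2)·(A_3..A_4) → 2250+4500+25·3·30 = 9000; k=3: (A_1..A_3)·(A_4..A_4) → 6000+0+25·50·30 = 43500.
Best split is after A_2, i.e. k = 2.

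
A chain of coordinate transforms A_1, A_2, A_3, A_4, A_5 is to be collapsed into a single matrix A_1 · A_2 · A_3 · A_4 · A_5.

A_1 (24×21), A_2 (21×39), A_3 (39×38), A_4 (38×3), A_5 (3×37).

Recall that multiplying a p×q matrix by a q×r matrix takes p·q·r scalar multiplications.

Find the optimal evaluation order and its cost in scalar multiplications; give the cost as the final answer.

Adjacent pairs: A_1A_2 = 24·21·39 = 19656; A_2A_3 = 21·39·38 = 31122; A_3A_4 = 39·38·3 = 4446; A_4A_5 = 38·3·37 = 4218.
Length 3: A_1..A_3: k=1: 0+31122+24·21·38=50274; k=2: 19656+0+24·39·38=55224 → min 50274 | A_2..A_4: k=2: 0+4446+21·39·3=6903; k=3: 31122+0+21·38·3=33516 → min 6903 | A_3..A_5: k=3: 0+4218+39·38·37=59052; k=4: 4446+0+39·3·37=8775 → min 8775.
Length 4: A_1..A_4: k=1: 0+6903+24·21·3=8415; k=2: 19656+4446+24·39·3=26910; k=3: 50274+0+24·38·3=53010 → min 8415 | A_2..A_5: k=2: 0+8775+21·39·37=39078; k=3: 31122+4218+21·38·37=64866; k=4: 6903+0+21·3·37=9234 → min 9234.
Length 5: A_1..A_5: k=1: 0+9234+24·21·37=27882; k=2: 19656+8775+24·39·37=63063; k=3: 50274+4218+24·38·37=88236; k=4: 8415+0+24·3·37=11079 → min 11079.
Optimal parenthesization: ((A_1 · (A_2 · (A_3 · A_4))) · A_5) with cost 11079.

11079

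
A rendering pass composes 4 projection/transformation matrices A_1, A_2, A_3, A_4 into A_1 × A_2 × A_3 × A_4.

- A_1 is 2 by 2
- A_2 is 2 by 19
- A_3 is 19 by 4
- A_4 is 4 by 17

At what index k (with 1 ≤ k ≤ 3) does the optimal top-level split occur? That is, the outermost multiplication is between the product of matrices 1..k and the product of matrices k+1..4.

Adjacent pairs: A_1A_2 = 2·2·19 = 76; A_2A_3 = 2·19·4 = 152; A_3A_4 = 19·4·17 = 1292.
Length 3: A_1..A_3: k=1: 0+152+2·2·4=168; k=2: 76+0+2·19·4=228 → min 168 | A_2..A_4: k=2: 0+1292+2·19·17=1938; k=3: 152+0+2·4·17=288 → min 288.
Top-level splits: k=1: (A_1..A_1)·(A_2..A_4) → 0+288+2·2·17 = 356; k=2: (A_1..A_2)·(A_3..A_4) → 76+1292+2·19·17 = 2014; k=3: (A_1..A_3)·(A_4..A_4) → 168+0+2·4·17 = 304.
Best split is after A_3, i.e. k = 3.

3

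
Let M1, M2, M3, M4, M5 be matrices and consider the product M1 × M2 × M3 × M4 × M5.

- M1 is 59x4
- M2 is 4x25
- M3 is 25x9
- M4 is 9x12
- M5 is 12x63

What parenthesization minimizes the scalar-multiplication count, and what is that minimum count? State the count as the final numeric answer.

19224

Adjacent pairs: M1M2 = 59·4·25 = 5900; M2M3 = 4·25·9 = 900; M3M4 = 25·9·12 = 2700; M4M5 = 9·12·63 = 6804.
Length 3: M1..M3: k=1: 0+900+59·4·9=3024; k=2: 5900+0+59·25·9=19175 → min 3024 | M2..M4: k=2: 0+2700+4·25·12=3900; k=3: 900+0+4·9·12=1332 → min 1332 | M3..M5: k=3: 0+6804+25·9·63=20979; k=4: 2700+0+25·12·63=21600 → min 20979.
Length 4: M1..M4: k=1: 0+1332+59·4·12=4164; k=2: 5900+2700+59·25·12=26300; k=3: 3024+0+59·9·12=9396 → min 4164 | M2..M5: k=2: 0+20979+4·25·63=27279; k=3: 900+6804+4·9·63=9972; k=4: 1332+0+4·12·63=4356 → min 4356.
Length 5: M1..M5: k=1: 0+4356+59·4·63=19224; k=2: 5900+20979+59·25·63=119804; k=3: 3024+6804+59·9·63=43281; k=4: 4164+0+59·12·63=48768 → min 19224.
Optimal parenthesization: (M1 × (((M2 × M3) × M4) × M5)) with cost 19224.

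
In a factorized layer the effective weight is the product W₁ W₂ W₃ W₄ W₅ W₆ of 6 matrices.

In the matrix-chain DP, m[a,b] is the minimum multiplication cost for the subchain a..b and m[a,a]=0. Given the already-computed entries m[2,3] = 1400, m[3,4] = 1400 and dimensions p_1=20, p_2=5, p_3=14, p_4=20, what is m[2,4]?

m[2,4] = min over k∈[2,3] of m[2,k]+m[k+1,4]+p_{1}·p_k·p_{4}.
k=2: 0 + 1400 + 20·5·20 = 3400; k=3: 1400 + 0 + 20·14·20 = 7000.
Minimum: 3400 at k=2.

3400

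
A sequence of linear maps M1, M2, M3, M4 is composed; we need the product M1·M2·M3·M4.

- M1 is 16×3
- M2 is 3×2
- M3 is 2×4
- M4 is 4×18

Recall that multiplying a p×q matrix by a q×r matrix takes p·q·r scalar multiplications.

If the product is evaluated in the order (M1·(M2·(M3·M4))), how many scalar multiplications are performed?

1116

(M3·M4): 2×4 by 4×18 → 2×18, cost 2·4·18 = 144
(M2·(M3·M4)): 3×2 by 2×18 → 3×18, cost 3·2·18 = 108; cumulative 252
(M1·(M2·(M3·M4))): 16×3 by 3×18 → 16×18, cost 16·3·18 = 864; cumulative 1116
Total: 1116 scalar multiplications.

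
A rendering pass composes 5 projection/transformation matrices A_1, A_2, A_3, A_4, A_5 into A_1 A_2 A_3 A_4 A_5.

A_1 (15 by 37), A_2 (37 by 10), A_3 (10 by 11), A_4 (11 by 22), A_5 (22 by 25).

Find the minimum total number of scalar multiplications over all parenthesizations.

17220

Adjacent pairs: A_1A_2 = 15·37·10 = 5550; A_2A_3 = 37·10·11 = 4070; A_3A_4 = 10·11·22 = 2420; A_4A_5 = 11·22·25 = 6050.
Length 3: A_1..A_3: k=1: 0+4070+15·37·11=10175; k=2: 5550+0+15·10·11=7200 → min 7200 | A_2..A_4: k=2: 0+2420+37·10·22=10560; k=3: 4070+0+37·11·22=13024 → min 10560 | A_3..A_5: k=3: 0+6050+10·11·25=8800; k=4: 2420+0+10·22·25=7920 → min 7920.
Length 4: A_1..A_4: k=1: 0+10560+15·37·22=22770; k=2: 5550+2420+15·10·22=11270; k=3: 7200+0+15·11·22=10830 → min 10830 | A_2..A_5: k=2: 0+7920+37·10·25=17170; k=3: 4070+6050+37·11·25=20295; k=4: 10560+0+37·22·25=30910 → min 17170.
Length 5: A_1..A_5: k=1: 0+17170+15·37·25=31045; k=2: 5550+7920+15·10·25=17220; k=3: 7200+6050+15·11·25=17375; k=4: 10830+0+15·22·25=19080 → min 17220.
Optimal order: ((A_1 A_2) ((A_3 A_4) A_5)) with cost 17220.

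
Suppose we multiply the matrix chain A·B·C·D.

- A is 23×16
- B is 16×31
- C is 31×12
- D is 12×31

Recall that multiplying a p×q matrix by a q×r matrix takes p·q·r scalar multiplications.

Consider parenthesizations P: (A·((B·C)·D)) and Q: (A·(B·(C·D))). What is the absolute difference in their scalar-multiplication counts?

15004

Order P = (A·((B·C)·D)): (B·C): 16×31 by 31×12 → 16×12, cost 16·31·12 = 5952; ((B·C)·D): 16×12 by 12×31 → 16×31, cost 16·12·31 = 5952; cumulative 11904; (A·((B·C)·D)): 23×16 by 16×31 → 23×31, cost 23·16·31 = 11408; cumulative 23312. Total 23312.
Order Q = (A·(B·(C·D))): (C·D): 31×12 by 12×31 → 31×31, cost 31·12·31 = 11532; (B·(C·D)): 16×31 by 31×31 → 16×31, cost 16·31·31 = 15376; cumulative 26908; (A·(B·(C·D))): 23×16 by 16×31 → 23×31, cost 23·16·31 = 11408; cumulative 38316. Total 38316.
Difference: |23312 − 38316| = 15004.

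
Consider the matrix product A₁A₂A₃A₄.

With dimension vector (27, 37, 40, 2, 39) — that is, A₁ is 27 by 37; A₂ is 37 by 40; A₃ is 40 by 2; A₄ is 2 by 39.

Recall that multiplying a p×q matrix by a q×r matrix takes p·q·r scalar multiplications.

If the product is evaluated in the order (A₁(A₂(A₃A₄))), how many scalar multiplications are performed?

(A₃A₄): 40×2 by 2×39 → 40×39, cost 40·2·39 = 3120
(A₂(A₃A₄)): 37×40 by 40×39 → 37×39, cost 37·40·39 = 57720; cumulative 60840
(A₁(A₂(A₃A₄))): 27×37 by 37×39 → 27×39, cost 27·37·39 = 38961; cumulative 99801
Total: 99801 scalar multiplications.

99801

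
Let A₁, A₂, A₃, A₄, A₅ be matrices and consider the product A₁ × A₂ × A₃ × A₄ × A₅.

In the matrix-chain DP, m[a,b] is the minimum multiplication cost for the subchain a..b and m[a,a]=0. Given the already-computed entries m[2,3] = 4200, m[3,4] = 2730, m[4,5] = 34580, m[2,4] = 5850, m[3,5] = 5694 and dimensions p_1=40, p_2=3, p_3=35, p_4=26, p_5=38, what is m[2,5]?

10254

m[2,5] = min over k∈[2,4] of m[2,k]+m[k+1,5]+p_{1}·p_k·p_{5}.
k=2: 0 + 5694 + 40·3·38 = 10254; k=3: 4200 + 34580 + 40·35·38 = 91980; k=4: 5850 + 0 + 40·26·38 = 45370.
Minimum: 10254 at k=2.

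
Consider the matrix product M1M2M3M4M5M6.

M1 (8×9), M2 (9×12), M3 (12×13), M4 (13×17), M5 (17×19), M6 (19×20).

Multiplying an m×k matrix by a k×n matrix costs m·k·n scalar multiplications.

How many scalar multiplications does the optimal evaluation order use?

9504

Adjacent pairs: M1M2 = 8·9·12 = 864; M2M3 = 9·12·13 = 1404; M3M4 = 12·13·17 = 2652; M4M5 = 13·17·19 = 4199; M5M6 = 17·19·20 = 6460.
Length 3: M1..M3: k=1: 0+1404+8·9·13=2340; k=2: 864+0+8·12·13=2112 → min 2112 | M2..M4: k=2: 0+2652+9·12·17=4488; k=3: 1404+0+9·13·17=3393 → min 3393 | M3..M5: k=3: 0+4199+12·13·19=7163; k=4: 2652+0+12·17·19=6528 → min 6528 | M4..M6: k=4: 0+6460+13·17·20=10880; k=5: 4199+0+13·19·20=9139 → min 9139.
Length 4: M1..M4: k=1: 0+3393+8·9·17=4617; k=2: 864+2652+8·12·17=5148; k=3: 2112+0+8·13·17=3880 → min 3880 | M2..M5: k=2: 0+6528+9·12·19=8580; k=3: 1404+4199+9·13·19=7826; k=4: 3393+0+9·17·19=6300 → min 6300 | M3..M6: k=3: 0+9139+12·13·20=12259; k=4: 2652+6460+12·17·20=13192; k=5: 6528+0+12·19·20=11088 → min 11088.
Length 5: M1..M5: k=1: 0+6300+8·9·19=7668; k=2: 864+6528+8·12·19=9216; k=3: 2112+4199+8·13·19=8287; k=4: 3880+0+8·17·19=6464 → min 6464 | M2..M6: k=2: 0+11088+9·12·20=13248; k=3: 1404+9139+9·13·20=12883; k=4: 3393+6460+9·17·20=12913; k=5: 6300+0+9·19·20=9720 → min 9720.
Length 6: M1..M6: k=1: 0+9720+8·9·20=11160; k=2: 864+11088+8·12·20=13872; k=3: 2112+9139+8·13·20=13331; k=4: 3880+6460+8·17·20=13060; k=5: 6464+0+8·19·20=9504 → min 9504.
Optimal order: (((((M1M2)M3)M4)M5)M6) with cost 9504.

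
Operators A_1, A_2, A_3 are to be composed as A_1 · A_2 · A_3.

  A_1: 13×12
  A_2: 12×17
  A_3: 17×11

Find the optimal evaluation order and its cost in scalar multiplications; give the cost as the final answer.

3960

(A_1 · (A_2 · A_3)): cost 3960.
((A_1 · A_2) · A_3): cost 5083.
Optimal: (A_1 · (A_2 · A_3)) with cost 3960.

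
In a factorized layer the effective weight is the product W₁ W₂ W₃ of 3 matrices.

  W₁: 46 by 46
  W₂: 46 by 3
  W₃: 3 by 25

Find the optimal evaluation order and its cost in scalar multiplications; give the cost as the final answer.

9798

(W₁ (W₂ W₃)): cost 56350.
((W₁ W₂) W₃): cost 9798.
Optimal: ((W₁ W₂) W₃) with cost 9798.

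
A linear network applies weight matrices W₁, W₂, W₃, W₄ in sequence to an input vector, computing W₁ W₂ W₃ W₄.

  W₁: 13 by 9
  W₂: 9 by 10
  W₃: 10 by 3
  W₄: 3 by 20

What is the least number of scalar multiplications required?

1401

Adjacent pairs: W₁W₂ = 13·9·10 = 1170; W₂W₃ = 9·10·3 = 270; W₃W₄ = 10·3·20 = 600.
Length 3: W₁..W₃: k=1: 0+270+13·9·3=621; k=2: 1170+0+13·10·3=1560 → min 621 | W₂..W₄: k=2: 0+600+9·10·20=2400; k=3: 270+0+9·3·20=810 → min 810.
Length 4: W₁..W₄: k=1: 0+810+13·9·20=3150; k=2: 1170+600+13·10·20=4370; k=3: 621+0+13·3·20=1401 → min 1401.
Optimal order: ((W₁ (W₂ W₃)) W₄) with cost 1401.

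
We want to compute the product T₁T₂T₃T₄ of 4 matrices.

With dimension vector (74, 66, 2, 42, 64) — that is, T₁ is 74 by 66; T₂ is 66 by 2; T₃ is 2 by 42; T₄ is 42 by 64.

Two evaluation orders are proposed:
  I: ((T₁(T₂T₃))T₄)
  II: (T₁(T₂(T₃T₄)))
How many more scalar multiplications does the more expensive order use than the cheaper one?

83184

Order I = ((T₁(T₂T₃))T₄): (T₂T₃): 66×2 by 2×42 → 66×42, cost 66·2·42 = 5544; (T₁(T₂T₃)): 74×66 by 66×42 → 74×42, cost 74·66·42 = 205128; cumulative 210672; ((T₁(T₂T₃))T₄): 74×42 by 42×64 → 74×64, cost 74·42·64 = 198912; cumulative 409584. Total 409584.
Order II = (T₁(T₂(T₃T₄))): (T₃T₄): 2×42 by 42×64 → 2×64, cost 2·42·64 = 5376; (T₂(T₃T₄)): 66×2 by 2×64 → 66×64, cost 66·2·64 = 8448; cumulative 13824; (T₁(T₂(T₃T₄))): 74×66 by 66×64 → 74×64, cost 74·66·64 = 312576; cumulative 326400. Total 326400.
Difference: |409584 − 326400| = 83184.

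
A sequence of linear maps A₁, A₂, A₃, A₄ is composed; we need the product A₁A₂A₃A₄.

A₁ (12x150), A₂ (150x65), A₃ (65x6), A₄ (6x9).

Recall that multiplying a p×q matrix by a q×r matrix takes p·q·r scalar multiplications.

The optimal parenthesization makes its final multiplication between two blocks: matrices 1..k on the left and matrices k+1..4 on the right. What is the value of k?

Adjacent pairs: A₁A₂ = 12·150·65 = 117000; A₂A₃ = 150·65·6 = 58500; A₃A₄ = 65·6·9 = 3510.
Length 3: A₁..A₃: k=1: 0+58500+12·150·6=69300; k=2: 117000+0+12·65·6=121680 → min 69300 | A₂..A₄: k=2: 0+3510+150·65·9=91260; k=3: 58500+0+150·6·9=66600 → min 66600.
Top-level splits: k=1: (A₁..A₁)·(A₂..A₄) → 0+66600+12·150·9 = 82800; k=2: (A₁..A₂)·(A₃..A₄) → 117000+3510+12·65·9 = 127530; k=3: (A₁..A₃)·(A₄..A₄) → 69300+0+12·6·9 = 69948.
Best split is after A₃, i.e. k = 3.

3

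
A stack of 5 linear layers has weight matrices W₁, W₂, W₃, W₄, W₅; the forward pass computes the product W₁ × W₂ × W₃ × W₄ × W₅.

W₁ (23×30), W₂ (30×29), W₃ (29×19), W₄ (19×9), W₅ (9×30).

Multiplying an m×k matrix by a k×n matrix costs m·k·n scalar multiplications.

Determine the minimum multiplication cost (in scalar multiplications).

25209

Adjacent pairs: W₁W₂ = 23·30·29 = 20010; W₂W₃ = 30·29·19 = 16530; W₃W₄ = 29·19·9 = 4959; W₄W₅ = 19·9·30 = 5130.
Length 3: W₁..W₃: k=1: 0+16530+23·30·19=29640; k=2: 20010+0+23·29·19=32683 → min 29640 | W₂..W₄: k=2: 0+4959+30·29·9=12789; k=3: 16530+0+30·19·9=21660 → min 12789 | W₃..W₅: k=3: 0+5130+29·19·30=21660; k=4: 4959+0+29·9·30=12789 → min 12789.
Length 4: W₁..W₄: k=1: 0+12789+23·30·9=18999; k=2: 20010+4959+23·29·9=30972; k=3: 29640+0+23·19·9=33573 → min 18999 | W₂..W₅: k=2: 0+12789+30·29·30=38889; k=3: 16530+5130+30·19·30=38760; k=4: 12789+0+30·9·30=20889 → min 20889.
Length 5: W₁..W₅: k=1: 0+20889+23·30·30=41589; k=2: 20010+12789+23·29·30=52809; k=3: 29640+5130+23·19·30=47880; k=4: 18999+0+23·9·30=25209 → min 25209.
Optimal order: ((W₁ × (W₂ × (W₃ × W₄))) × W₅) with cost 25209.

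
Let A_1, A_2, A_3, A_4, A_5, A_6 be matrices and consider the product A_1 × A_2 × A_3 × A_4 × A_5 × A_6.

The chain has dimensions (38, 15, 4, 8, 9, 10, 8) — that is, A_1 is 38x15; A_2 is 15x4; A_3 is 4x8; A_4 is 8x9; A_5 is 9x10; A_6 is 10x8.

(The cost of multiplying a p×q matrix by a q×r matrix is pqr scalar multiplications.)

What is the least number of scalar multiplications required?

Adjacent pairs: A_1A_2 = 38·15·4 = 2280; A_2A_3 = 15·4·8 = 480; A_3A_4 = 4·8·9 = 288; A_4A_5 = 8·9·10 = 720; A_5A_6 = 9·10·8 = 720.
Length 3: A_1..A_3: k=1: 0+480+38·15·8=5040; k=2: 2280+0+38·4·8=3496 → min 3496 | A_2..A_4: k=2: 0+288+15·4·9=828; k=3: 480+0+15·8·9=1560 → min 828 | A_3..A_5: k=3: 0+720+4·8·10=1040; k=4: 288+0+4·9·10=648 → min 648 | A_4..A_6: k=4: 0+720+8·9·8=1296; k=5: 720+0+8·10·8=1360 → min 1296.
Length 4: A_1..A_4: k=1: 0+828+38·15·9=5958; k=2: 2280+288+38·4·9=3936; k=3: 3496+0+38·8·9=6232 → min 3936 | A_2..A_5: k=2: 0+648+15·4·10=1248; k=3: 480+720+15·8·10=2400; k=4: 828+0+15·9·10=2178 → min 1248 | A_3..A_6: k=3: 0+1296+4·8·8=1552; k=4: 288+720+4·9·8=1296; k=5: 648+0+4·10·8=968 → min 968.
Length 5: A_1..A_5: k=1: 0+1248+38·15·10=6948; k=2: 2280+648+38·4·10=4448; k=3: 3496+720+38·8·10=7256; k=4: 3936+0+38·9·10=7356 → min 4448 | A_2..A_6: k=2: 0+968+15·4·8=1448; k=3: 480+1296+15·8·8=2736; k=4: 828+720+15·9·8=2628; k=5: 1248+0+15·10·8=2448 → min 1448.
Length 6: A_1..A_6: k=1: 0+1448+38·15·8=6008; k=2: 2280+968+38·4·8=4464; k=3: 3496+1296+38·8·8=7224; k=4: 3936+720+38·9·8=7392; k=5: 4448+0+38·10·8=7488 → min 4464.
Optimal order: ((A_1 × A_2) × (((A_3 × A_4) × A_5) × A_6)) with cost 4464.

4464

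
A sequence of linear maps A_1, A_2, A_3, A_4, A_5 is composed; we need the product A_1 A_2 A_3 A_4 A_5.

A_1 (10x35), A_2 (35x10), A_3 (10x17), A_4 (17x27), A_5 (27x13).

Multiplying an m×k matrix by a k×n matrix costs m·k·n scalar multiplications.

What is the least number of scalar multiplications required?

12900

Adjacent pairs: A_1A_2 = 10·35·10 = 3500; A_2A_3 = 35·10·17 = 5950; A_3A_4 = 10·17·27 = 4590; A_4A_5 = 17·27·13 = 5967.
Length 3: A_1..A_3: k=1: 0+5950+10·35·17=11900; k=2: 3500+0+10·10·17=5200 → min 5200 | A_2..A_4: k=2: 0+4590+35·10·27=14040; k=3: 5950+0+35·17·27=22015 → min 14040 | A_3..A_5: k=3: 0+5967+10·17·13=8177; k=4: 4590+0+10·27·13=8100 → min 8100.
Length 4: A_1..A_4: k=1: 0+14040+10·35·27=23490; k=2: 3500+4590+10·10·27=10790; k=3: 5200+0+10·17·27=9790 → min 9790 | A_2..A_5: k=2: 0+8100+35·10·13=12650; k=3: 5950+5967+35·17·13=19652; k=4: 14040+0+35·27·13=26325 → min 12650.
Length 5: A_1..A_5: k=1: 0+12650+10·35·13=17200; k=2: 3500+8100+10·10·13=12900; k=3: 5200+5967+10·17·13=13377; k=4: 9790+0+10·27·13=13300 → min 12900.
Optimal order: ((A_1 A_2) ((A_3 A_4) A_5)) with cost 12900.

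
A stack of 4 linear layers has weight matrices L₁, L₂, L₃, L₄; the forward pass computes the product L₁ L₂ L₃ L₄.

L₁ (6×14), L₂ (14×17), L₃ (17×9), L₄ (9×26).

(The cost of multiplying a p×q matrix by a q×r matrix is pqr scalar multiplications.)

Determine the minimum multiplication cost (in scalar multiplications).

3750

Adjacent pairs: L₁L₂ = 6·14·17 = 1428; L₂L₃ = 14·17·9 = 2142; L₃L₄ = 17·9·26 = 3978.
Length 3: L₁..L₃: k=1: 0+2142+6·14·9=2898; k=2: 1428+0+6·17·9=2346 → min 2346 | L₂..L₄: k=2: 0+3978+14·17·26=10166; k=3: 2142+0+14·9·26=5418 → min 5418.
Length 4: L₁..L₄: k=1: 0+5418+6·14·26=7602; k=2: 1428+3978+6·17·26=8058; k=3: 2346+0+6·9·26=3750 → min 3750.
Optimal order: (((L₁ L₂) L₃) L₄) with cost 3750.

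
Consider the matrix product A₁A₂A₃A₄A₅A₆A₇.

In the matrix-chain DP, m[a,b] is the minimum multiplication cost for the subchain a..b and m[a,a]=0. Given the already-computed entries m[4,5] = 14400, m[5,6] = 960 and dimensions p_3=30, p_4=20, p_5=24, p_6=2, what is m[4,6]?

2160

m[4,6] = min over k∈[4,5] of m[4,k]+m[k+1,6]+p_{3}·p_k·p_{6}.
k=4: 0 + 960 + 30·20·2 = 2160; k=5: 14400 + 0 + 30·24·2 = 15840.
Minimum: 2160 at k=4.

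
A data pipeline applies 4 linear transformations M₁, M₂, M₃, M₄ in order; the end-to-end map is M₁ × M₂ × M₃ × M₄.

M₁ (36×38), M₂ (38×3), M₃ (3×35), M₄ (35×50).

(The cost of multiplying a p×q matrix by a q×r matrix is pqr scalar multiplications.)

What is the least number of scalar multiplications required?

Adjacent pairs: M₁M₂ = 36·38·3 = 4104; M₂M₃ = 38·3·35 = 3990; M₃M₄ = 3·35·50 = 5250.
Length 3: M₁..M₃: k=1: 0+3990+36·38·35=51870; k=2: 4104+0+36·3·35=7884 → min 7884 | M₂..M₄: k=2: 0+5250+38·3·50=10950; k=3: 3990+0+38·35·50=70490 → min 10950.
Length 4: M₁..M₄: k=1: 0+10950+36·38·50=79350; k=2: 4104+5250+36·3·50=14754; k=3: 7884+0+36·35·50=70884 → min 14754.
Optimal order: ((M₁ × M₂) × (M₃ × M₄)) with cost 14754.

14754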